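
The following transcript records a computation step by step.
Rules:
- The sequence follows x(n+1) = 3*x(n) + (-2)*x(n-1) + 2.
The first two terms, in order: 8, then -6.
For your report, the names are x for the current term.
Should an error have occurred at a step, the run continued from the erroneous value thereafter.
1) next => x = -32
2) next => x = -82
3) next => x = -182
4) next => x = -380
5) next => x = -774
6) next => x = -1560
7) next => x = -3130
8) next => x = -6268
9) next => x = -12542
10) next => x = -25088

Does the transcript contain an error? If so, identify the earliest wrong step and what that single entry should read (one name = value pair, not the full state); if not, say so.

step 3, x = -180

Recomputing the run from the initial state:
step 1: x = -32
step 2: x = -82
step 3: x = -180
step 4: x = -374
step 5: x = -760
step 6: x = -1530
step 7: x = -3068
step 8: x = -6142
step 9: x = -12288
step 10: x = -24578
The first disagreement with the transcript is at step 3, where the value should be x = -180.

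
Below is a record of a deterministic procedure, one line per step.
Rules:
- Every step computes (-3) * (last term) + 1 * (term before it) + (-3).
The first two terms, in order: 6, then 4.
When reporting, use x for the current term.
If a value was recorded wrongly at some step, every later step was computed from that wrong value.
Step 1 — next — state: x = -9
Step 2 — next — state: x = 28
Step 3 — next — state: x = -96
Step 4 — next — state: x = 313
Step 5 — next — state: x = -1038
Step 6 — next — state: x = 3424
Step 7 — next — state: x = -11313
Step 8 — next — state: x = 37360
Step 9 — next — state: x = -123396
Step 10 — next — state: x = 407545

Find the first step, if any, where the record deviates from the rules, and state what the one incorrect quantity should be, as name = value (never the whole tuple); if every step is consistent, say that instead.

no error

1. x = -3*(4) + (1)*(6) + (-3) = -9 (verified)
2. x = -3*(-9) + (1)*(4) + (-3) = 28 (matches)
3. x = -3*(28) + (1)*(-9) + (-3) = -96 (exactly as logged)
4. x = -3*(-96) + (1)*(28) + (-3) = 313 (verified)
5. x = -3*(313) + (1)*(-96) + (-3) = -1038 (verified)
6. x = -3*(-1038) + (1)*(313) + (-3) = 3424 (no discrepancy)
7. x = -3*(3424) + (1)*(-1038) + (-3) = -11313 (in agreement)
8. x = -3*(-11313) + (1)*(3424) + (-3) = 37360 (no discrepancy)
9. x = -3*(37360) + (1)*(-11313) + (-3) = -123396 (exactly as logged)
10. x = -3*(-123396) + (1)*(37360) + (-3) = 407545 (same as recorded)
All entries verified; no error found.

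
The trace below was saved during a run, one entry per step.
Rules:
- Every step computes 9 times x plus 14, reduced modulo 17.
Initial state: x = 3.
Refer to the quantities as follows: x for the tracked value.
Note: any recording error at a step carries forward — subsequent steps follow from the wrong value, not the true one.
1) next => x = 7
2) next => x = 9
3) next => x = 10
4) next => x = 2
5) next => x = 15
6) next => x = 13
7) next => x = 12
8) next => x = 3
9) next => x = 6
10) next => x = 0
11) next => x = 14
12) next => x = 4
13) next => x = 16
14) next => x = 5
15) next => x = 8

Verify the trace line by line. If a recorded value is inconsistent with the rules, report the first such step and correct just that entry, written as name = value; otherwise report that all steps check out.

step 1: x = (9*3 + 14) mod 17 = 7 -> consistent with the trace
step 2: x = (9*7 + 14) mod 17 = 9 -> verified
step 3: x = (9*9 + 14) mod 17 = 10 -> matches
step 4: x = (9*10 + 14) mod 17 = 2 -> same as recorded
step 5: x = (9*2 + 14) mod 17 = 15 -> confirmed correct
step 6: x = (9*15 + 14) mod 17 = 13 -> confirmed correct
step 7: x = (9*13 + 14) mod 17 = 12 -> matches
step 8: x = (9*12 + 14) mod 17 = 3 -> no discrepancy
step 9: x = (9*3 + 14) mod 17 = 7 -> first mismatch against the trace
Conclusion: step 9 carries the first error; the entry should be x = 7.

step 9, x = 7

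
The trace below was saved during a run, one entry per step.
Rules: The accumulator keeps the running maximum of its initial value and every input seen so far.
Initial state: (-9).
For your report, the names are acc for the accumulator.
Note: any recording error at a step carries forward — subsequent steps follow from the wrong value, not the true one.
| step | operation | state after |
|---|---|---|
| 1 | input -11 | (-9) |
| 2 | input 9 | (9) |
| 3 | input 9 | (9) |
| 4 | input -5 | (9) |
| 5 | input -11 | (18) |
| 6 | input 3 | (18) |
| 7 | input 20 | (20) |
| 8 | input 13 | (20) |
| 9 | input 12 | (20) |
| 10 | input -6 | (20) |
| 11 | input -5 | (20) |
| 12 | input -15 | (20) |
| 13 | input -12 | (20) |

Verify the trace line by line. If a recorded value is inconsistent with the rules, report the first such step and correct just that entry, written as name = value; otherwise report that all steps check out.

step 5, acc = 9

Recomputing the run from the initial state:
step 1: acc = -9
step 2: acc = 9
step 3: acc = 9
step 4: acc = 9
step 5: acc = 9
step 6: acc = 9
step 7: acc = 20
step 8: acc = 20
step 9: acc = 20
step 10: acc = 20
step 11: acc = 20
step 12: acc = 20
step 13: acc = 20
The first disagreement with the trace is at step 5, where the value should be acc = 9.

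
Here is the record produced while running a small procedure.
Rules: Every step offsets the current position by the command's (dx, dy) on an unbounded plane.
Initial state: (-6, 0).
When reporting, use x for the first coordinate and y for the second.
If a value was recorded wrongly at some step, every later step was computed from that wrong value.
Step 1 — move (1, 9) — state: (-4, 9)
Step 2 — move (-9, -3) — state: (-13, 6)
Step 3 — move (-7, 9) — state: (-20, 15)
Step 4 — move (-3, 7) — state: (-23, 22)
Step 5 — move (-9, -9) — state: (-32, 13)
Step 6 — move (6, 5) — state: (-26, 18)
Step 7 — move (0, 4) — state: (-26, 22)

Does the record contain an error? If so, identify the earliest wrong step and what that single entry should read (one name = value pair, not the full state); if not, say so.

step 1, x = -5

Recomputing the run from the initial state:
step 1: x = -5, y = 9
step 2: x = -14, y = 6
step 3: x = -21, y = 15
step 4: x = -24, y = 22
step 5: x = -33, y = 13
step 6: x = -27, y = 18
step 7: x = -27, y = 22
The first disagreement with the record is at step 1, where the value should be x = -5.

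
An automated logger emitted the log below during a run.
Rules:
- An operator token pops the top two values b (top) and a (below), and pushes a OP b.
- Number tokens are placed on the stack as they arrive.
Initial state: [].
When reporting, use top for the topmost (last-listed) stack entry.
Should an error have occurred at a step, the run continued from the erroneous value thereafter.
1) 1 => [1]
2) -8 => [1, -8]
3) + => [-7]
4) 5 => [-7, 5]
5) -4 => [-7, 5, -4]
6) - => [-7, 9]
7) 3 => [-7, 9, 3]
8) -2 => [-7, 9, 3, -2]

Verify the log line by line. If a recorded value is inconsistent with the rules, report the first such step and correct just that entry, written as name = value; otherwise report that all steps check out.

no error

Recomputing the run from the initial state:
step 1: [1]
step 2: [1, -8]
step 3: [-7]
step 4: [-7, 5]
step 5: [-7, 5, -4]
step 6: [-7, 9]
step 7: [-7, 9, 3]
step 8: [-7, 9, 3, -2]
This matches the log at every step.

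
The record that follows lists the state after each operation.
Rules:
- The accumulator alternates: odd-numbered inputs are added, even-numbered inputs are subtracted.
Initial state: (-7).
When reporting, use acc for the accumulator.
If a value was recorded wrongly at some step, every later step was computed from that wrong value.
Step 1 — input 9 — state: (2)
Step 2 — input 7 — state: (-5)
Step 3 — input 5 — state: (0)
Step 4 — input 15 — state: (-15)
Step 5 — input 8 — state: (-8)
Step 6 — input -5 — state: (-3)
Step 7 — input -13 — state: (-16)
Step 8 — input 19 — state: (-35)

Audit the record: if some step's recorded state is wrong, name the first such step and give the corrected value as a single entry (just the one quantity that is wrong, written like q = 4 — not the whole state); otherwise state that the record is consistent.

Step 1: acc = -7 + 9 = 2 — confirmed correct.
Step 2: acc = 2 - 7 = -5 — matches.
Step 3: acc = -5 + 5 = 0 — consistent with the record.
Step 4: acc = 0 - 15 = -15 — agrees with the record.
Step 5: acc = -15 + 8 = -7 — this is not what the record shows.
First deviation found at step 5; the corrected entry is acc = -7.

step 5, acc = -7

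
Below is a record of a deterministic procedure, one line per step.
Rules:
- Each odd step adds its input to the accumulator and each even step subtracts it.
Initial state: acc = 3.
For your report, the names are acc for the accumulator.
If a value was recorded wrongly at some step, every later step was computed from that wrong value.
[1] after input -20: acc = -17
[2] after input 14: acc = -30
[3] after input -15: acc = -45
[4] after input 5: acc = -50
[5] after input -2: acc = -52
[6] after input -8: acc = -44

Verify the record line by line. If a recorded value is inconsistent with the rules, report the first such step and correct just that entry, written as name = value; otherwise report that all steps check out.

step 1: acc = 3 + -20 = -17 -> exactly as logged
step 2: acc = -17 - 14 = -31 -> first mismatch against the record
That makes step 2 the first incorrect line — acc = -31 is what it should show.

step 2, acc = -31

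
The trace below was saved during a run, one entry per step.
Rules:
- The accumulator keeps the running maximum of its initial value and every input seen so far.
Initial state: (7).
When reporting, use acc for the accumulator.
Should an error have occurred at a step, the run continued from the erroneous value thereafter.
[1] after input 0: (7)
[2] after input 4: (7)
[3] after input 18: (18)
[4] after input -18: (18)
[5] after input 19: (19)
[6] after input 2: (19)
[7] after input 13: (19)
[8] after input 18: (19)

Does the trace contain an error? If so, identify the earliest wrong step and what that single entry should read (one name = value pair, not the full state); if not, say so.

no error

Step 1: acc = max(7, 0) = 7 — no discrepancy.
Step 2: acc = max(7, 4) = 7 — verified.
Step 3: acc = max(7, 18) = 18 — checks out.
Step 4: acc = max(18, -18) = 18 — exactly as logged.
Step 5: acc = max(18, 19) = 19 — matches.
Step 6: acc = max(19, 2) = 19 — confirmed correct.
Step 7: acc = max(19, 13) = 19 — consistent with the trace.
Step 8: acc = max(19, 18) = 19 — matches.
Nothing is out of place; the run is error-free.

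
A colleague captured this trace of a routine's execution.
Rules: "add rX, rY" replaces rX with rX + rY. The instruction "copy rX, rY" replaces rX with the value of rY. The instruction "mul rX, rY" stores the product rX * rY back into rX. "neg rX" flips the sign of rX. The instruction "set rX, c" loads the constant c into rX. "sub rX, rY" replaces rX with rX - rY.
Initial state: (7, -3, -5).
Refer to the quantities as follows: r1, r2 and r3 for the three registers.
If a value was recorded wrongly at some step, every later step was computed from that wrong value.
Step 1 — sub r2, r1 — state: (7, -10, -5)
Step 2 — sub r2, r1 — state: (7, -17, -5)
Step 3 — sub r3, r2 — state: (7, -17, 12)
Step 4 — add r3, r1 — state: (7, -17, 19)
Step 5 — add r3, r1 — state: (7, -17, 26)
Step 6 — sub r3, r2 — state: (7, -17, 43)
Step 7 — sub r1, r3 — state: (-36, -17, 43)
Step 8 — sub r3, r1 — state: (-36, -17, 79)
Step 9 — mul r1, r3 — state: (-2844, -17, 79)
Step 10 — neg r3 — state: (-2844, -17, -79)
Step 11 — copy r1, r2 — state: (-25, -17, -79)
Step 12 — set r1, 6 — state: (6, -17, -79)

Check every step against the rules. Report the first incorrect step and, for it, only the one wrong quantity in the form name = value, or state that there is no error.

step 1: r2 = -3 - 7 = -10 -> no discrepancy
step 2: r2 = -10 - 7 = -17 -> agrees with the trace
step 3: r3 = -5 - -17 = 12 -> verified
step 4: r3 = 12 + 7 = 19 -> same as recorded
step 5: r3 = 19 + 7 = 26 -> matches
step 6: r3 = 26 - -17 = 43 -> consistent with the trace
step 7: r1 = 7 - 43 = -36 -> consistent with the trace
step 8: r3 = 43 - -36 = 79 -> agrees with the trace
step 9: r1 = -36 * 79 = -2844 -> same as recorded
step 10: r3 = -(79) = -79 -> exactly as logged
step 11: r1 = -17 -> the recorded entry deviates here
First incorrect step: 11; the correct value is r1 = -17.

step 11, r1 = -17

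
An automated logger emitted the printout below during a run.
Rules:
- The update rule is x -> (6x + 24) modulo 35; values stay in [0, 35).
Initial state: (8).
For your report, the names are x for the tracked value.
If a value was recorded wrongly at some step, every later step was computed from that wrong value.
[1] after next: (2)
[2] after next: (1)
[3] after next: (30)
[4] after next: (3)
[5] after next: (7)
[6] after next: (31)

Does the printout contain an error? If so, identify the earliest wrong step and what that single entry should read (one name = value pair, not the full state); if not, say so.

step 1: x = (6*8 + 24) mod 35 = 2 -> agrees with the printout
step 2: x = (6*2 + 24) mod 35 = 1 -> checks out
step 3: x = (6*1 + 24) mod 35 = 30 -> agrees with the printout
step 4: x = (6*30 + 24) mod 35 = 29 -> not what was recorded
First incorrect step: 4; the correct value is x = 29.

step 4, x = 29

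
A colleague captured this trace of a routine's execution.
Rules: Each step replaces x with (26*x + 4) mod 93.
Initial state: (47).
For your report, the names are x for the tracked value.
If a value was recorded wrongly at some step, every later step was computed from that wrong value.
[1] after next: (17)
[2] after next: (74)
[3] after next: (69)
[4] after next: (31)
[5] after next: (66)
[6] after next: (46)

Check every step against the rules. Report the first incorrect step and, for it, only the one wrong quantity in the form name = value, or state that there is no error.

step 1: x = (26*47 + 4) mod 93 = 17 -> same as recorded
step 2: x = (26*17 + 4) mod 93 = 74 -> exactly as logged
step 3: x = (26*74 + 4) mod 93 = 68 -> the entry is off here
Step 3 is the first one off; corrected, x = 68.

step 3, x = 68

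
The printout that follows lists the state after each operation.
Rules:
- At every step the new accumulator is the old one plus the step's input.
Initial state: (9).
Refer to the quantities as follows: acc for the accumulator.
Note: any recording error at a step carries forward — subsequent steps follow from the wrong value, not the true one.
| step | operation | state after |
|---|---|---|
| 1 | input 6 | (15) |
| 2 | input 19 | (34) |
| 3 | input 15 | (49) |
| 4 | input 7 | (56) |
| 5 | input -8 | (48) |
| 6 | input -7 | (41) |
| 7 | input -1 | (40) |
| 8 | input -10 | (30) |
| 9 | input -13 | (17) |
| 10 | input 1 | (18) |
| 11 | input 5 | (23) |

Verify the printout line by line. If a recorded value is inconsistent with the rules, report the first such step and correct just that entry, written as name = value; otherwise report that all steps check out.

no error

Step 1: acc = 9 + 6 = 15 — checks out.
Step 2: acc = 15 + 19 = 34 — in agreement.
Step 3: acc = 34 + 15 = 49 — confirmed correct.
Step 4: acc = 49 + 7 = 56 — consistent with the printout.
Step 5: acc = 56 + -8 = 48 — exactly as logged.
Step 6: acc = 48 + -7 = 41 — in agreement.
Step 7: acc = 41 + -1 = 40 — no discrepancy.
Step 8: acc = 40 + -10 = 30 — verified.
Step 9: acc = 30 + -13 = 17 — checks out.
Step 10: acc = 17 + 1 = 18 — verified.
Step 11: acc = 18 + 5 = 23 — verified.
Nothing is out of place; the run is error-free.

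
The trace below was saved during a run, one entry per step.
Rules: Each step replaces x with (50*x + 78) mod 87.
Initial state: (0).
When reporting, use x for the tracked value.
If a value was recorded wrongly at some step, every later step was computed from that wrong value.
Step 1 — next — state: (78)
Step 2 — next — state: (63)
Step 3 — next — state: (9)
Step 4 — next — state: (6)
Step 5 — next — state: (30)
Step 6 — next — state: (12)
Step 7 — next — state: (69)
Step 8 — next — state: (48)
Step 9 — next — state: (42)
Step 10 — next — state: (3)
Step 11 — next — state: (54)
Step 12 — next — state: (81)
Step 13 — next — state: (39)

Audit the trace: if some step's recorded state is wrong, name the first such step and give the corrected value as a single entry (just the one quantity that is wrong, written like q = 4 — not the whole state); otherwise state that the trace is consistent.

Step 1: x = (50*0 + 78) mod 87 = 78 — matches.
Step 2: x = (50*78 + 78) mod 87 = 63 — agrees with the trace.
Step 3: x = (50*63 + 78) mod 87 = 9 — same as recorded.
Step 4: x = (50*9 + 78) mod 87 = 6 — agrees with the trace.
Step 5: x = (50*6 + 78) mod 87 = 30 — verified.
Step 6: x = (50*30 + 78) mod 87 = 12 — checks out.
Step 7: x = (50*12 + 78) mod 87 = 69 — no discrepancy.
Step 8: x = (50*69 + 78) mod 87 = 48 — verified.
Step 9: x = (50*48 + 78) mod 87 = 42 — consistent with the trace.
Step 10: x = (50*42 + 78) mod 87 = 3 — verified.
Step 11: x = (50*3 + 78) mod 87 = 54 — exactly as logged.
Step 12: x = (50*54 + 78) mod 87 = 81 — agrees with the trace.
Step 13: x = (50*81 + 78) mod 87 = 39 — matches.
Each recorded entry agrees with the recomputation.

no error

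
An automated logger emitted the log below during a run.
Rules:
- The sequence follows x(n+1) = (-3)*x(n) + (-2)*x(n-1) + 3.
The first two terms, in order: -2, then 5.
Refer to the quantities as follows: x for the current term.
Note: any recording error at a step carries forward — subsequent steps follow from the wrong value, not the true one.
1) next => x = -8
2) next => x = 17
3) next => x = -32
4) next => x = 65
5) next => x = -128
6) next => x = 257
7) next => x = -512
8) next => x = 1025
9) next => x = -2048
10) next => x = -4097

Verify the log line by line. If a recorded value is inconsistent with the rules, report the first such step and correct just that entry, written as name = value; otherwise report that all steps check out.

Step 1: x = -3*(5) + (-2)*(-2) + (3) = -8 — checks out.
Step 2: x = -3*(-8) + (-2)*(5) + (3) = 17 — in agreement.
Step 3: x = -3*(17) + (-2)*(-8) + (3) = -32 — consistent with the log.
Step 4: x = -3*(-32) + (-2)*(17) + (3) = 65 — confirmed correct.
Step 5: x = -3*(65) + (-2)*(-32) + (3) = -128 — no discrepancy.
Step 6: x = -3*(-128) + (-2)*(65) + (3) = 257 — in agreement.
Step 7: x = -3*(257) + (-2)*(-128) + (3) = -512 — same as recorded.
Step 8: x = -3*(-512) + (-2)*(257) + (3) = 1025 — verified.
Step 9: x = -3*(1025) + (-2)*(-512) + (3) = -2048 — same as recorded.
Step 10: x = -3*(-2048) + (-2)*(1025) + (3) = 4097 — the entry is off here.
Step 10 is the first one off; corrected, x = 4097.

step 10, x = 4097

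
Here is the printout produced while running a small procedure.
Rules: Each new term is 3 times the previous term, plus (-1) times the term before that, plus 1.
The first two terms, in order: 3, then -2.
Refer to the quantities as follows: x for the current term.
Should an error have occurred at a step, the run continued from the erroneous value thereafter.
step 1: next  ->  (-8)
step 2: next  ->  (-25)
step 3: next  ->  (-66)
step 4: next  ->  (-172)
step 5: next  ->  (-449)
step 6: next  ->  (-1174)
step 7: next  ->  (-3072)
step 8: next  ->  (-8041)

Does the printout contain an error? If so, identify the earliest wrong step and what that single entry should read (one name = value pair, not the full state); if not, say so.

step 1: x = 3*(-2) + (-1)*(3) + (1) = -8 -> exactly as logged
step 2: x = 3*(-8) + (-1)*(-2) + (1) = -21 -> a discrepancy with the printout
First incorrect step: 2; the correct value is x = -21.

step 2, x = -21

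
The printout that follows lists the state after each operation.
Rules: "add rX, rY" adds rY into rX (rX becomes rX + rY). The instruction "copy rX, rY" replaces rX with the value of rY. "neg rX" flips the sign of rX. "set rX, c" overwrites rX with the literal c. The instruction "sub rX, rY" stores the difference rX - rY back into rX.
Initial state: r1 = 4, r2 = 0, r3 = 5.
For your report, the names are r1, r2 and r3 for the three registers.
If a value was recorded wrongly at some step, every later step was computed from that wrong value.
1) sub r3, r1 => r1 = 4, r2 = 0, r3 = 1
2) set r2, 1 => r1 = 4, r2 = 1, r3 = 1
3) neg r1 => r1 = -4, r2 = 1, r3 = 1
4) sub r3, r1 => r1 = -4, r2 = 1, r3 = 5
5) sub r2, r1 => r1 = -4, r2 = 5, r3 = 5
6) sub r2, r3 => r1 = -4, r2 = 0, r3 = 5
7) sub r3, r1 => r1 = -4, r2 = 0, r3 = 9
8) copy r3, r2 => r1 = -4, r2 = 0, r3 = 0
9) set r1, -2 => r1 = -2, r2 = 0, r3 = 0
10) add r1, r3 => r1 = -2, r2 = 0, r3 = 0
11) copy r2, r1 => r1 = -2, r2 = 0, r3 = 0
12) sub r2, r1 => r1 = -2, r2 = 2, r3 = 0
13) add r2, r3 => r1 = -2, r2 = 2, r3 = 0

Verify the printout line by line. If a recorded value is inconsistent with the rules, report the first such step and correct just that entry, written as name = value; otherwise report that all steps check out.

step 11, r2 = -2

Recomputing the run from the initial state:
step 1: r1 = 4, r2 = 0, r3 = 1
step 2: r1 = 4, r2 = 1, r3 = 1
step 3: r1 = -4, r2 = 1, r3 = 1
step 4: r1 = -4, r2 = 1, r3 = 5
step 5: r1 = -4, r2 = 5, r3 = 5
step 6: r1 = -4, r2 = 0, r3 = 5
step 7: r1 = -4, r2 = 0, r3 = 9
step 8: r1 = -4, r2 = 0, r3 = 0
step 9: r1 = -2, r2 = 0, r3 = 0
step 10: r1 = -2, r2 = 0, r3 = 0
step 11: r1 = -2, r2 = -2, r3 = 0
step 12: r1 = -2, r2 = 0, r3 = 0
step 13: r1 = -2, r2 = 0, r3 = 0
The first disagreement with the printout is at step 11, where the value should be r2 = -2.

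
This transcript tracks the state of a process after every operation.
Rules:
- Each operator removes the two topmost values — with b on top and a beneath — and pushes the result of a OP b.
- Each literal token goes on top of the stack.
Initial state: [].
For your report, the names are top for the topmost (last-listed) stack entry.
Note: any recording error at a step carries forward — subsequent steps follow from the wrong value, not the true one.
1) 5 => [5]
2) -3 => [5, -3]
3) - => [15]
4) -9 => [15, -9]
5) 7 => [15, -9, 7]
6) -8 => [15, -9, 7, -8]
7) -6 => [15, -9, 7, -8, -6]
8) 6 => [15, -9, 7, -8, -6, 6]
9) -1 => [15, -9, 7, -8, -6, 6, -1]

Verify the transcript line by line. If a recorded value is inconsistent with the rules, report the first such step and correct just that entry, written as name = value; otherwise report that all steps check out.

Recomputing the run from the initial state:
step 1: [5]
step 2: [5, -3]
step 3: [8]
step 4: [8, -9]
step 5: [8, -9, 7]
step 6: [8, -9, 7, -8]
step 7: [8, -9, 7, -8, -6]
step 8: [8, -9, 7, -8, -6, 6]
step 9: [8, -9, 7, -8, -6, 6, -1]
The first disagreement with the transcript is at step 3, where the value should be top = 8.

step 3, top = 8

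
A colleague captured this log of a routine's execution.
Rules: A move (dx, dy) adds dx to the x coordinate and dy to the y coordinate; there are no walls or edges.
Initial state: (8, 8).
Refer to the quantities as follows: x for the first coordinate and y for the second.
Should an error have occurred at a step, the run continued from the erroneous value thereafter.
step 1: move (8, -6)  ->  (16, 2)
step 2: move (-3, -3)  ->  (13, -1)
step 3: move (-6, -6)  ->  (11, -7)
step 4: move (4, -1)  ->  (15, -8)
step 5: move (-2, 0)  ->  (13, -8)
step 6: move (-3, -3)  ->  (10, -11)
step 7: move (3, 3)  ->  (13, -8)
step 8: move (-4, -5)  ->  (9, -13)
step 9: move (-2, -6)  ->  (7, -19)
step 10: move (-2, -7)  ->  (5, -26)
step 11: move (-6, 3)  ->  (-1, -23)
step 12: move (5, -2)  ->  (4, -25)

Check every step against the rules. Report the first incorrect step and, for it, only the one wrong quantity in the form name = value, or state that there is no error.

Recomputing the run from the initial state:
step 1: x = 16, y = 2
step 2: x = 13, y = -1
step 3: x = 7, y = -7
step 4: x = 11, y = -8
step 5: x = 9, y = -8
step 6: x = 6, y = -11
step 7: x = 9, y = -8
step 8: x = 5, y = -13
step 9: x = 3, y = -19
step 10: x = 1, y = -26
step 11: x = -5, y = -23
step 12: x = 0, y = -25
The first disagreement with the log is at step 3, where the value should be x = 7.

step 3, x = 7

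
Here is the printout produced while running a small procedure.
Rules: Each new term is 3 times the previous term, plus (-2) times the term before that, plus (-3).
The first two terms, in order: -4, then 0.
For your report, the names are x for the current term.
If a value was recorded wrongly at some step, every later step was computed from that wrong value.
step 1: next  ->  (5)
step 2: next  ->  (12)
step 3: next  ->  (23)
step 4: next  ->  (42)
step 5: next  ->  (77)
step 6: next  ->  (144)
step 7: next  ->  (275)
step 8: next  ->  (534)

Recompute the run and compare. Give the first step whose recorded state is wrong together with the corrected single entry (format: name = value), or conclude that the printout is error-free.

1. x = 3*(0) + (-2)*(-4) + (-3) = 5 (confirmed correct)
2. x = 3*(5) + (-2)*(0) + (-3) = 12 (same as recorded)
3. x = 3*(12) + (-2)*(5) + (-3) = 23 (agrees with the printout)
4. x = 3*(23) + (-2)*(12) + (-3) = 42 (in agreement)
5. x = 3*(42) + (-2)*(23) + (-3) = 77 (no discrepancy)
6. x = 3*(77) + (-2)*(42) + (-3) = 144 (confirmed correct)
7. x = 3*(144) + (-2)*(77) + (-3) = 275 (exactly as logged)
8. x = 3*(275) + (-2)*(144) + (-3) = 534 (same as recorded)
The whole run recomputes cleanly — no discrepancies.

no error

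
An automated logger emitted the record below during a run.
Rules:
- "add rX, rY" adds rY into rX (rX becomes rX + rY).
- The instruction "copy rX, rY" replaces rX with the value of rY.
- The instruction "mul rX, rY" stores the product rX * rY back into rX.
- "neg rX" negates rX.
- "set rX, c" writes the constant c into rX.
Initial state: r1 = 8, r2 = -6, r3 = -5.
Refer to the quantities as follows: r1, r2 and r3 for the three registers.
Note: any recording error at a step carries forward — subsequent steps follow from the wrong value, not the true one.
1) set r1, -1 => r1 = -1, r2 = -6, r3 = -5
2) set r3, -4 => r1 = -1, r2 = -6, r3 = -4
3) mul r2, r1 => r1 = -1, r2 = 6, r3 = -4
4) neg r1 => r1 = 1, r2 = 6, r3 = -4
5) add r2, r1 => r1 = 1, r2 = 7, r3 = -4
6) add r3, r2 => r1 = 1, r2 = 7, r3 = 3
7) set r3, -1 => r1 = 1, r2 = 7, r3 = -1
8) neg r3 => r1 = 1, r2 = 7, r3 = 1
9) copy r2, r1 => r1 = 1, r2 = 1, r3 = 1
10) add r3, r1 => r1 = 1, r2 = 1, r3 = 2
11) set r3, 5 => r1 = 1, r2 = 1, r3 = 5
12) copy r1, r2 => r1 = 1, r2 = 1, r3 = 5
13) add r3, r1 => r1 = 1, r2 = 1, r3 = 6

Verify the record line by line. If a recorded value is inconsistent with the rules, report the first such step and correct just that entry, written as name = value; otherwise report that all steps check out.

Step 1: r1 = -1 — exactly as logged.
Step 2: r3 = -4 — verified.
Step 3: r2 = -6 * -1 = 6 — checks out.
Step 4: r1 = -(-1) = 1 — confirmed correct.
Step 5: r2 = 6 + 1 = 7 — consistent with the record.
Step 6: r3 = -4 + 7 = 3 — verified.
Step 7: r3 = -1 — in agreement.
Step 8: r3 = -(-1) = 1 — in agreement.
Step 9: r2 = 1 — exactly as logged.
Step 10: r3 = 1 + 1 = 2 — confirmed correct.
Step 11: r3 = 5 — in agreement.
Step 12: r1 = 1 — consistent with the record.
Step 13: r3 = 5 + 1 = 6 — confirmed correct.
No step deviates from the rules.

no error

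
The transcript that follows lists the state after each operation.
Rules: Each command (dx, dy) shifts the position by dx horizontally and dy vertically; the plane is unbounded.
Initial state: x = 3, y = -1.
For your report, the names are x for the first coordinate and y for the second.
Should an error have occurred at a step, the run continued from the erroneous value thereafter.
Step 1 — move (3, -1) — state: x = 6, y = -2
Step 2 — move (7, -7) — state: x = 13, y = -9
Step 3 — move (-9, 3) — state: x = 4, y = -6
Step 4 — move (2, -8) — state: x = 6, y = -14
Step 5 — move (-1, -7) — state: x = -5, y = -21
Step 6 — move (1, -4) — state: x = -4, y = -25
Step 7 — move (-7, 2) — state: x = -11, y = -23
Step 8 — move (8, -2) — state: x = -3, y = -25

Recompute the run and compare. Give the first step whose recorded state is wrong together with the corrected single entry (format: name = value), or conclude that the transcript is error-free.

step 5, x = 5

1. x = 3 + (3) = 6, y = -1 + (-1) = -2 (no discrepancy)
2. x = 6 + (7) = 13, y = -2 + (-7) = -9 (confirmed correct)
3. x = 13 + (-9) = 4, y = -9 + (3) = -6 (checks out)
4. x = 4 + (2) = 6, y = -6 + (-8) = -14 (exactly as logged)
5. x = 6 + (-1) = 5, y = -14 + (-7) = -21 (the transcript disagrees here)
So the first discrepancy is step 5, where the right value is x = 5.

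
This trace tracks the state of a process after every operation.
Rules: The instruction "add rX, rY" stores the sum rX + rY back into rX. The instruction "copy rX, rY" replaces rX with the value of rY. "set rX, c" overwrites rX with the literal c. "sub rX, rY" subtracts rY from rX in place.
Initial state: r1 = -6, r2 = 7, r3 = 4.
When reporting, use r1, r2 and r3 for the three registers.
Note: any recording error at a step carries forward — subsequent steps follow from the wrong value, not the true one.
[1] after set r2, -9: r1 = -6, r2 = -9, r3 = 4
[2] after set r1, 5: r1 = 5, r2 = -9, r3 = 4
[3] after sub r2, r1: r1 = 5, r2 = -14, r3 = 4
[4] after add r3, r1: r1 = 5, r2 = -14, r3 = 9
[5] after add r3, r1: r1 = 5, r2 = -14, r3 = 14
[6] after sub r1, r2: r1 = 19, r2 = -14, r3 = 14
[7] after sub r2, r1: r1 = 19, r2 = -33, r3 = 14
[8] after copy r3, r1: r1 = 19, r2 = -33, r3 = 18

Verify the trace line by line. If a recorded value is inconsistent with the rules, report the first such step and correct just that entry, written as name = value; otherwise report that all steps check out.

step 8, r3 = 19

step 1: r2 = -9 -> verified
step 2: r1 = 5 -> in agreement
step 3: r2 = -9 - 5 = -14 -> no discrepancy
step 4: r3 = 4 + 5 = 9 -> in agreement
step 5: r3 = 9 + 5 = 14 -> consistent with the trace
step 6: r1 = 5 - -14 = 19 -> checks out
step 7: r2 = -14 - 19 = -33 -> same as recorded
step 8: r3 = 19 -> the entry is off here
First incorrect step: 8; the correct value is r3 = 19.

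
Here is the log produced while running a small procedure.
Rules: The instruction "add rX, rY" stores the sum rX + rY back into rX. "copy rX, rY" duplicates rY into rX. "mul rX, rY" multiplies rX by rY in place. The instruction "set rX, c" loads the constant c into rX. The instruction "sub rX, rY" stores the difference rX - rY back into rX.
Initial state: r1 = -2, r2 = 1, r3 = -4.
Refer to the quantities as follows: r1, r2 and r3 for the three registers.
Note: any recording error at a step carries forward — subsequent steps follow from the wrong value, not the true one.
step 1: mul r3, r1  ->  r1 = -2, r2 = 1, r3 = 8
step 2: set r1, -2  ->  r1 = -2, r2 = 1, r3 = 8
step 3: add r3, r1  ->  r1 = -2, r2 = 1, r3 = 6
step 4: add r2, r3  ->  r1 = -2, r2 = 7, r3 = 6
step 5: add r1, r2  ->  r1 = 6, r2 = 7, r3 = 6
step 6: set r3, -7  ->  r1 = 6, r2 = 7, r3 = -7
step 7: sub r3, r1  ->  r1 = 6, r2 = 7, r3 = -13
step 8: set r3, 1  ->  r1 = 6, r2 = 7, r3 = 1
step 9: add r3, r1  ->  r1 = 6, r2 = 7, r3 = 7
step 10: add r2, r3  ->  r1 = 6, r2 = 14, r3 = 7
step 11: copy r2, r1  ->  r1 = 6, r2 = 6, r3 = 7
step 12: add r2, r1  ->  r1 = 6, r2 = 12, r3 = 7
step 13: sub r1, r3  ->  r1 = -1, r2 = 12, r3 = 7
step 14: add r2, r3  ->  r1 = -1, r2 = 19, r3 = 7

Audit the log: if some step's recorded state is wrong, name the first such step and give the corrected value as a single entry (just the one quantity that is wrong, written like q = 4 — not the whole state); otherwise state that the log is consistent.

step 5, r1 = 5

1. r3 = -4 * -2 = 8 (same as recorded)
2. r1 = -2 (in agreement)
3. r3 = 8 + -2 = 6 (in agreement)
4. r2 = 1 + 6 = 7 (matches)
5. r1 = -2 + 7 = 5 (the entry is off here)
Conclusion: step 5 carries the first error; the entry should be r1 = 5.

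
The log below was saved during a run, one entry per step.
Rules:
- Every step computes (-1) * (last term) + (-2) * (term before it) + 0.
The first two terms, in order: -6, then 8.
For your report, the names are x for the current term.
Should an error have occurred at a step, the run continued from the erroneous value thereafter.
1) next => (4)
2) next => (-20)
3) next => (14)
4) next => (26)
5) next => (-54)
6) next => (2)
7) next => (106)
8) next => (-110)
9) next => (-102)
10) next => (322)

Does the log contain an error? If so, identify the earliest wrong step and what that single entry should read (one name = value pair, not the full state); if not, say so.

step 3, x = 12

step 1: x = -1*(8) + (-2)*(-6) + (0) = 4 -> verified
step 2: x = -1*(4) + (-2)*(8) + (0) = -20 -> in agreement
step 3: x = -1*(-20) + (-2)*(4) + (0) = 12 -> the log disagrees here
First incorrect step: 3; the correct value is x = 12.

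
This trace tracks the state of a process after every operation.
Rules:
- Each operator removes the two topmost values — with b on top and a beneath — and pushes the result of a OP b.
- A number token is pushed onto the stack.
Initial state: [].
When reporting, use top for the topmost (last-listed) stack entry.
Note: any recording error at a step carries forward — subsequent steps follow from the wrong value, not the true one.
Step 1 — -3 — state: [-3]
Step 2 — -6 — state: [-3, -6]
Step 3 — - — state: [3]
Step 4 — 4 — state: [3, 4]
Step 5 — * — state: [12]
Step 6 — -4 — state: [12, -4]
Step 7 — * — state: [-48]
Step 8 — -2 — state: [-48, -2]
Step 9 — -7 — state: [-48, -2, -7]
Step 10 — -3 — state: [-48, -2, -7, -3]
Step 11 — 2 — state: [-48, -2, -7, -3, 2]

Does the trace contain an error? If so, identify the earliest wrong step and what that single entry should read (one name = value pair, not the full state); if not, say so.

no error

1. push -3: top = -3 (matches)
2. push -6: top = -6 (checks out)
3. -3 - -6 = 3 (exactly as logged)
4. push 4: top = 4 (verified)
5. 3 * 4 = 12 (verified)
6. push -4: top = -4 (no discrepancy)
7. 12 * -4 = -48 (agrees with the trace)
8. push -2: top = -2 (matches)
9. push -7: top = -7 (checks out)
10. push -3: top = -3 (agrees with the trace)
11. push 2: top = 2 (verified)
Nothing is out of place; the run is error-free.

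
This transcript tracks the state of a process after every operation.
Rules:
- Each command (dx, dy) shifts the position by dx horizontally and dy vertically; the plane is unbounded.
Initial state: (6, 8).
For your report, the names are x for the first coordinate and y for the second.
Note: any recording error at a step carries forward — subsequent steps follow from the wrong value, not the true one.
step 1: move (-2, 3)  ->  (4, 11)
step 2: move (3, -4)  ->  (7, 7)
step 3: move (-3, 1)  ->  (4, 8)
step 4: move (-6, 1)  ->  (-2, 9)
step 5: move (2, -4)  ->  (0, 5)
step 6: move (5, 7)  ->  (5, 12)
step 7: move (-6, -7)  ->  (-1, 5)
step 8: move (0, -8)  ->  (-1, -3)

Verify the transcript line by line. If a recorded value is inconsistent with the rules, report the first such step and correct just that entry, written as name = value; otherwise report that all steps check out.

step 1: x = 6 + (-2) = 4, y = 8 + (3) = 11 -> agrees with the transcript
step 2: x = 4 + (3) = 7, y = 11 + (-4) = 7 -> exactly as logged
step 3: x = 7 + (-3) = 4, y = 7 + (1) = 8 -> checks out
step 4: x = 4 + (-6) = -2, y = 8 + (1) = 9 -> no discrepancy
step 5: x = -2 + (2) = 0, y = 9 + (-4) = 5 -> verified
step 6: x = 0 + (5) = 5, y = 5 + (7) = 12 -> no discrepancy
step 7: x = 5 + (-6) = -1, y = 12 + (-7) = 5 -> matches
step 8: x = -1 + (0) = -1, y = 5 + (-8) = -3 -> consistent with the transcript
The whole run recomputes cleanly — no discrepancies.

no error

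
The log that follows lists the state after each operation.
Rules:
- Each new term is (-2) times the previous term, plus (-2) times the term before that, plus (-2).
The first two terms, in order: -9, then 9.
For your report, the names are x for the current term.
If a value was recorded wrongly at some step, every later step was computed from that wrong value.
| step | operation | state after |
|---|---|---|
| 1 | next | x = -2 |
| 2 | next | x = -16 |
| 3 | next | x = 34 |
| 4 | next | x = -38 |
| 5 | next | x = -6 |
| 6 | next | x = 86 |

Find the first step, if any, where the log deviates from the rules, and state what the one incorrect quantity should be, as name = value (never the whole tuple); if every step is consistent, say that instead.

step 5, x = 6

Step 1: x = -2*(9) + (-2)*(-9) + (-2) = -2 — consistent with the log.
Step 2: x = -2*(-2) + (-2)*(9) + (-2) = -16 — checks out.
Step 3: x = -2*(-16) + (-2)*(-2) + (-2) = 34 — no discrepancy.
Step 4: x = -2*(34) + (-2)*(-16) + (-2) = -38 — consistent with the log.
Step 5: x = -2*(-38) + (-2)*(34) + (-2) = 6 — the log disagrees here.
First incorrect step: 5; the correct value is x = 6.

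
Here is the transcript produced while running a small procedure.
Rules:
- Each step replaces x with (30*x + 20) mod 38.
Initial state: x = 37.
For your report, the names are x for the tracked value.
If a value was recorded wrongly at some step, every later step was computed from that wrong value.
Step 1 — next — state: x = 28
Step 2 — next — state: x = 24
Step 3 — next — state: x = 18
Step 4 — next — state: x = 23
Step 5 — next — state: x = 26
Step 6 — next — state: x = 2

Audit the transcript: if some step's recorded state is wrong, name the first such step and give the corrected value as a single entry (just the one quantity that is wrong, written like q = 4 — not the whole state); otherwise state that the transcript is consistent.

Recomputing the run from the initial state:
step 1: x = 28
step 2: x = 24
step 3: x = 18
step 4: x = 28
step 5: x = 24
step 6: x = 18
The first disagreement with the transcript is at step 4, where the value should be x = 28.

step 4, x = 28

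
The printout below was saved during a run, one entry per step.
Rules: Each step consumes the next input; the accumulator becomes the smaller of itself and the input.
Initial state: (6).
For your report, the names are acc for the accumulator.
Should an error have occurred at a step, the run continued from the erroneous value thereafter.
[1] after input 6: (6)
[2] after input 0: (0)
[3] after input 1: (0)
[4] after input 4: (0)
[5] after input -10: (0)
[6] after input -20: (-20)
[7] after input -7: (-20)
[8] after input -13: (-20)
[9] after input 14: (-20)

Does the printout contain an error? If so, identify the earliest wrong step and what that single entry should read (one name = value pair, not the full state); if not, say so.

step 1: acc = min(6, 6) = 6 -> confirmed correct
step 2: acc = min(6, 0) = 0 -> checks out
step 3: acc = min(0, 1) = 0 -> confirmed correct
step 4: acc = min(0, 4) = 0 -> matches
step 5: acc = min(0, -10) = -10 -> the printout disagrees here
Step 5 is the first one off; corrected, acc = -10.

step 5, acc = -10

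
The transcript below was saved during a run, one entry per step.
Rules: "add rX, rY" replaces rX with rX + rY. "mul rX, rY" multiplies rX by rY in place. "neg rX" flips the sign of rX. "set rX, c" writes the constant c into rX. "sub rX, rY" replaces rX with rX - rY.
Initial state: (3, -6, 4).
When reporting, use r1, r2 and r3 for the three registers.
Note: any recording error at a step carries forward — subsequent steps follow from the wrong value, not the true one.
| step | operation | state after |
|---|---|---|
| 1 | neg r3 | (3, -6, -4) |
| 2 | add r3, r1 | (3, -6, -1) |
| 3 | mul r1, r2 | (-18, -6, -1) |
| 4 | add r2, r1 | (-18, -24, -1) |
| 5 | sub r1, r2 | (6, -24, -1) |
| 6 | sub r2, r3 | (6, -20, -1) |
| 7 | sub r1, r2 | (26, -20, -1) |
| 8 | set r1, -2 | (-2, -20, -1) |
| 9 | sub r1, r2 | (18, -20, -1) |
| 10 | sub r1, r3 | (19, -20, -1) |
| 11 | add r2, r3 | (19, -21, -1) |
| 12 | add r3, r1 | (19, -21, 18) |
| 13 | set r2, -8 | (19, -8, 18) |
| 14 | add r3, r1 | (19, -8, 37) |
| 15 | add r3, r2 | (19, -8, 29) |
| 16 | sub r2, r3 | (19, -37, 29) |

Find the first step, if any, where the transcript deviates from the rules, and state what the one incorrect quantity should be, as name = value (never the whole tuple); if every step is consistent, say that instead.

step 6, r2 = -23

step 1: r3 = -(4) = -4 -> in agreement
step 2: r3 = -4 + 3 = -1 -> checks out
step 3: r1 = 3 * -6 = -18 -> checks out
step 4: r2 = -6 + -18 = -24 -> agrees with the transcript
step 5: r1 = -18 - -24 = 6 -> matches
step 6: r2 = -24 - -1 = -23 -> the entry is off here
Conclusion: step 6 carries the first error; the entry should be r2 = -23.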